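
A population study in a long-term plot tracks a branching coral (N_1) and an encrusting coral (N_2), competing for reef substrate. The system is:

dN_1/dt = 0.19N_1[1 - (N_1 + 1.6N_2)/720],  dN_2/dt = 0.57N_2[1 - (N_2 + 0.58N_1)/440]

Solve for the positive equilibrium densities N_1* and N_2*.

N_1* ≈ 222, N_2* ≈ 311

Setting both brackets to zero gives the nullclines N_1 + 1.6N_2 = 720 and 0.58N_1 + N_2 = 440.
Substituting N_2 = 440 - 0.58N_1 into the first: N_1(1 - 1.6·0.58) = 720 - 1.6·440.
So N_1* = 16/0.072 = 222, and then N_2* = 440 - 0.58·222 = 311.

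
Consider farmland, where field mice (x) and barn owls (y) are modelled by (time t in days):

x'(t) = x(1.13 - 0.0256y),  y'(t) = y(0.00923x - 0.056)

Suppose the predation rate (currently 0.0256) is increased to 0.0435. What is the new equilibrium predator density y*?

At the interior fixed point, setting dx/dt = 0 with x > 0 fixes y* = (prey growth rate)/(xy coefficient) — independent of the other coefficients.
With the change, y* = 1.13/0.0435 = 26; it falls from 44.1.

y* ≈ 26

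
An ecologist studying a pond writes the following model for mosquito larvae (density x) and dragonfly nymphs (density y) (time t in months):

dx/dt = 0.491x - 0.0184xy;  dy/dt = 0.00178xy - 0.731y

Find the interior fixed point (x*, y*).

Set dy/dt = 0 with y > 0: 0.00178x - 0.731 = 0, so x* = 0.731/0.00178 = 411.
Set dx/dt = 0 with x > 0: 0.491 - 0.0184y = 0, so y* = 0.491/0.0184 = 26.7.

x* ≈ 411, y* ≈ 26.7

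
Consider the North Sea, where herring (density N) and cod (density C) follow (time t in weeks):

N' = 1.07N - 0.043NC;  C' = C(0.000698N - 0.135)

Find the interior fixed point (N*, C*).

Set dC/dt = 0 with C > 0: 0.000698N - 0.135 = 0, so N* = 0.135/0.000698 = 193.
Set dN/dt = 0 with N > 0: 1.07 - 0.043C = 0, so C* = 1.07/0.043 = 24.9.

N* ≈ 193, C* ≈ 24.9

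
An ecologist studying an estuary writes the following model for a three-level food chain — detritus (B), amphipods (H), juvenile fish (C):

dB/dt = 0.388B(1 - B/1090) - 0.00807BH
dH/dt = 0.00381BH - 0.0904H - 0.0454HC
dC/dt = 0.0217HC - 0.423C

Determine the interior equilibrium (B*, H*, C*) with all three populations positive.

B* ≈ 648, H* ≈ 19.5, C* ≈ 52.4

From dC/dt = 0: 0.0217H* = 0.423, so H* = 19.5.
From dB/dt = 0: 0.388(1 - B*/1090) = 0.00807·19.5, giving B* = 1090·(1 - 0.405) = 648.
From dH/dt = 0: 0.00381·648 - 0.0904 = 0.0454C*, so C* = 2.38/0.0454 = 52.4.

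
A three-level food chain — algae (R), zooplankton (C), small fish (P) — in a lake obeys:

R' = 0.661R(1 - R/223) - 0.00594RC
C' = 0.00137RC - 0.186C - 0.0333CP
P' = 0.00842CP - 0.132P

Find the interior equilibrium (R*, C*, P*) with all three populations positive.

From dP/dt = 0: 0.00842C* = 0.132, so C* = 15.7.
From dR/dt = 0: 0.661(1 - R*/223) = 0.00594·15.7, giving R* = 223·(1 - 0.141) = 192.
From dC/dt = 0: 0.00137·192 - 0.186 = 0.0333P*, so P* = 0.0765/0.0333 = 2.3.

R* ≈ 192, C* ≈ 15.7, P* ≈ 2.3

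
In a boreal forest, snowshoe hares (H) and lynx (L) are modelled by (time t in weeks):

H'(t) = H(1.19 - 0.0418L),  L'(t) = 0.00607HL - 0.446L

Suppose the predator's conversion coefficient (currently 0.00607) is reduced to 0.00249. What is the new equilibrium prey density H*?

H* ≈ 179

At the interior fixed point, setting dL/dt = 0 with L > 0 fixes H* = (predator death rate)/(HL coefficient) — independent of the other coefficients.
With the change, H* = 0.446/0.00249 = 179; it rises from 73.5.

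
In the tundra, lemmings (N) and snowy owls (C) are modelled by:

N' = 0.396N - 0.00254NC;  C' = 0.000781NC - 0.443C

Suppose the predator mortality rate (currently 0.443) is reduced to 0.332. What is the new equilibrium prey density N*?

At the interior fixed point, setting dC/dt = 0 with C > 0 fixes N* = (predator death rate)/(NC coefficient) — independent of the other coefficients.
With the change, N* = 0.332/0.000781 = 425; it falls from 567.

N* ≈ 425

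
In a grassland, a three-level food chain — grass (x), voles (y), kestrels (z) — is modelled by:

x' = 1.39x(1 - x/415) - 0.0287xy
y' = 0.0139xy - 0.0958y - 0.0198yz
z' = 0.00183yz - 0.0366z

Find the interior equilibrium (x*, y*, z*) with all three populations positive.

From dz/dt = 0: 0.00183y* = 0.0366, so y* = 20.
From dx/dt = 0: 1.39(1 - x*/415) = 0.0287·20, giving x* = 415·(1 - 0.413) = 244.
From dy/dt = 0: 0.0139·244 - 0.0958 = 0.0198z*, so z* = 3.29/0.0198 = 166.

x* ≈ 244, y* ≈ 20, z* ≈ 166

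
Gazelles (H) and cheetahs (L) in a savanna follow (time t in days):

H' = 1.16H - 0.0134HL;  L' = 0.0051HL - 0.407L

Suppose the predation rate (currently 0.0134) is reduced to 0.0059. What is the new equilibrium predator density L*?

L* ≈ 197

At the interior fixed point, setting dH/dt = 0 with H > 0 fixes L* = (prey growth rate)/(HL coefficient) — independent of the other coefficients.
With the change, L* = 1.16/0.0059 = 197; it rises from 86.6.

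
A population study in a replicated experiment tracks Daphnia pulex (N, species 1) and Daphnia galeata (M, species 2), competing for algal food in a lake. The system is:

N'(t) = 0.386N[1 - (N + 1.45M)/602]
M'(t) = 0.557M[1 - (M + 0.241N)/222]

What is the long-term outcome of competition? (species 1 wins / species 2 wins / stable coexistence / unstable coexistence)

Compare the nullcline intercepts: K1/α12 = 602/1.45 = 415 > K2 = 222; K2/α21 = 222/0.241 = 921 > K1 = 602.
Since both inequalities hold, each species can invade when rare, so the interior equilibrium is stable.

stable coexistence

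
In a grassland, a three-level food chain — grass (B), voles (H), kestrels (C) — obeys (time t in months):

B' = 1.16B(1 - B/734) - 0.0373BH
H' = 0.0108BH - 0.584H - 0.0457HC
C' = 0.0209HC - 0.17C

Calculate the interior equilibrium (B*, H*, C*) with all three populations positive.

From dC/dt = 0: 0.0209H* = 0.17, so H* = 8.13.
From dB/dt = 0: 1.16(1 - B*/734) = 0.0373·8.13, giving B* = 734·(1 - 0.262) = 542.
From dH/dt = 0: 0.0108·542 - 0.584 = 0.0457C*, so C* = 5.27/0.0457 = 115.

B* ≈ 542, H* ≈ 8.13, C* ≈ 115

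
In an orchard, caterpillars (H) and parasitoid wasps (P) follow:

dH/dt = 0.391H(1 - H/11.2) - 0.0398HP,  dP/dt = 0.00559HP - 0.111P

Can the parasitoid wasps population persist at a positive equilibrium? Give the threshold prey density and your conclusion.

The predator equation gives dP/dt > 0 only when H > 0.111/0.00559 = 19.9.
Without the predator, H → K = 11.2. Since 11.2 < 19.9, the predator cannot invade.

Threshold H = 19.9; K < 19.9, so no, the predator goes extinct.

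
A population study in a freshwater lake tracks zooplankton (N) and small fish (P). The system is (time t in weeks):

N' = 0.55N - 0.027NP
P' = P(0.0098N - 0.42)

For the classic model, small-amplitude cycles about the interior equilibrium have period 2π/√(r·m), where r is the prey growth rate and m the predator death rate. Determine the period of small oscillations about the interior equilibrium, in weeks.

T ≈ 13.1 weeks

Here r = 0.55 and m = 0.42, so r·m = 0.231.
ω = √0.231 = 0.481 per week, hence T = 2π/ω ≈ 13.1 weeks.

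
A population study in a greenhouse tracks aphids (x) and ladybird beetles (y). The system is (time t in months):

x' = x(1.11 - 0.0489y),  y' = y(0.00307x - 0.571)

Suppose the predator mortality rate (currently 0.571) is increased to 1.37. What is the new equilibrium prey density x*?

At the interior fixed point, setting dy/dt = 0 with y > 0 fixes x* = (predator death rate)/(xy coefficient) — independent of the other coefficients.
With the change, x* = 1.37/0.00307 = 446; it rises from 186.

x* ≈ 446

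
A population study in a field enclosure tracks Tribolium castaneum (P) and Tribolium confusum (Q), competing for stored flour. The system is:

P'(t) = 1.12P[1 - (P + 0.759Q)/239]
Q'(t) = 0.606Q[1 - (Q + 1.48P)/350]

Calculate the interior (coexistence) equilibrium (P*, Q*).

Setting both brackets to zero gives the nullclines P + 0.759Q = 239 and 1.48P + Q = 350.
Substituting Q = 350 - 1.48P into the first: P(1 - 0.759·1.48) = 239 - 0.759·350.
So P* = -26.6/-0.123 = 216, and then Q* = 350 - 1.48·216 = 30.2.

P* ≈ 216, Q* ≈ 30.2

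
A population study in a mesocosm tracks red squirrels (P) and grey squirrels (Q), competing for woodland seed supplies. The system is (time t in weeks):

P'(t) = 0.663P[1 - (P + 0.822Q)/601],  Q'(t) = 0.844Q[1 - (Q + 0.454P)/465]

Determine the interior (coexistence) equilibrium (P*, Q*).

Setting both brackets to zero gives the nullclines P + 0.822Q = 601 and 0.454P + Q = 465.
Substituting Q = 465 - 0.454P into the first: P(1 - 0.822·0.454) = 601 - 0.822·465.
So P* = 219/0.627 = 349, and then Q* = 465 - 0.454·349 = 307.

P* ≈ 349, Q* ≈ 307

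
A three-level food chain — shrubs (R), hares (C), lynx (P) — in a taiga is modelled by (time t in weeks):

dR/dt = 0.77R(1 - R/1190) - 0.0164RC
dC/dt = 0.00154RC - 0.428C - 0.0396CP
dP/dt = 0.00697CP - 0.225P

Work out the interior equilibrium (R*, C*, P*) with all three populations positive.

From dP/dt = 0: 0.00697C* = 0.225, so C* = 32.3.
From dR/dt = 0: 0.77(1 - R*/1190) = 0.0164·32.3, giving R* = 1190·(1 - 0.688) = 372.
From dC/dt = 0: 0.00154·372 - 0.428 = 0.0396P*, so P* = 0.145/0.0396 = 3.65.

R* ≈ 372, C* ≈ 32.3, P* ≈ 3.65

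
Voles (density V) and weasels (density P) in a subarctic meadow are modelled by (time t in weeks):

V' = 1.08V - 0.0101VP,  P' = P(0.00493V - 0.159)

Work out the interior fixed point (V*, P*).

Set dP/dt = 0 with P > 0: 0.00493V - 0.159 = 0, so V* = 0.159/0.00493 = 32.3.
Set dV/dt = 0 with V > 0: 1.08 - 0.0101P = 0, so P* = 1.08/0.0101 = 107.

V* ≈ 32.3, P* ≈ 107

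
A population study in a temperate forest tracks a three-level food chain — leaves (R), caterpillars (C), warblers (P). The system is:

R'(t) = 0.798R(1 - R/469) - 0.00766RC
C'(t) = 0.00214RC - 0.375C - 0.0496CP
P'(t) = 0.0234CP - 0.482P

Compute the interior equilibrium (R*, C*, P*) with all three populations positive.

From dP/dt = 0: 0.0234C* = 0.482, so C* = 20.6.
From dR/dt = 0: 0.798(1 - R*/469) = 0.00766·20.6, giving R* = 469·(1 - 0.198) = 376.
From dC/dt = 0: 0.00214·376 - 0.375 = 0.0496P*, so P* = 0.43/0.0496 = 8.67.

R* ≈ 376, C* ≈ 20.6, P* ≈ 8.67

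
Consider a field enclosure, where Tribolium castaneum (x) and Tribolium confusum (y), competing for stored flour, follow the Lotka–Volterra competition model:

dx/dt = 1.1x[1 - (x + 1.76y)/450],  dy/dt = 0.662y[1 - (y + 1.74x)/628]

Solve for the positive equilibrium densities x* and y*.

x* ≈ 318, y* ≈ 75.2

Setting both brackets to zero gives the nullclines x + 1.76y = 450 and 1.74x + y = 628.
Substituting y = 628 - 1.74x into the first: x(1 - 1.76·1.74) = 450 - 1.76·628.
So x* = -655/-2.06 = 318, and then y* = 628 - 1.74·318 = 75.2.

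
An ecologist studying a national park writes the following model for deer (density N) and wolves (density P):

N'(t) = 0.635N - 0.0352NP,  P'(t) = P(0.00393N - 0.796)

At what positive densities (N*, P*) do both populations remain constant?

N* ≈ 203, P* ≈ 18

Set dP/dt = 0 with P > 0: 0.00393N - 0.796 = 0, so N* = 0.796/0.00393 = 203.
Set dN/dt = 0 with N > 0: 0.635 - 0.0352P = 0, so P* = 0.635/0.0352 = 18.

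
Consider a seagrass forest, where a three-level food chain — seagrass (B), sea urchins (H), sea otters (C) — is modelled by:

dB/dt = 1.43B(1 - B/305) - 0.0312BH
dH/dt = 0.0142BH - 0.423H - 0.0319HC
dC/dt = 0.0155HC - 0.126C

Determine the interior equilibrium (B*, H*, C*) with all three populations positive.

B* ≈ 251, H* ≈ 8.13, C* ≈ 98.4

From dC/dt = 0: 0.0155H* = 0.126, so H* = 8.13.
From dB/dt = 0: 1.43(1 - B*/305) = 0.0312·8.13, giving B* = 305·(1 - 0.177) = 251.
From dH/dt = 0: 0.0142·251 - 0.423 = 0.0319C*, so C* = 3.14/0.0319 = 98.4.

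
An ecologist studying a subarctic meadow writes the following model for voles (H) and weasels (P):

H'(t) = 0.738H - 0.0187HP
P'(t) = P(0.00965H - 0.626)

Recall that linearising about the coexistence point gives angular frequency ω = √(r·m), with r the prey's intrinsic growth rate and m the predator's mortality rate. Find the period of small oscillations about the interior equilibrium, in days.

T ≈ 9.24 days

Here r = 0.738 and m = 0.626, so r·m = 0.462.
ω = √0.462 = 0.68 per day, hence T = 2π/ω ≈ 9.24 days.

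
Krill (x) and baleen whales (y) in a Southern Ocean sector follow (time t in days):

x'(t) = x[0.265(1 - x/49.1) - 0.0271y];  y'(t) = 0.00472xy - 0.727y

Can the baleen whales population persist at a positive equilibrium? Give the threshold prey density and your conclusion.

Threshold x = 154; K < 154, so no, the predator goes extinct.

The predator equation gives dy/dt > 0 only when x > 0.727/0.00472 = 154.
Without the predator, x → K = 49.1. Since 49.1 < 154, the predator cannot invade.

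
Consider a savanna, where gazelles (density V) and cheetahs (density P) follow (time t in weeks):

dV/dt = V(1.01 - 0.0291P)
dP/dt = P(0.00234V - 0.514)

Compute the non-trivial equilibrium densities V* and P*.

V* ≈ 220, P* ≈ 34.7

Set dP/dt = 0 with P > 0: 0.00234V - 0.514 = 0, so V* = 0.514/0.00234 = 220.
Set dV/dt = 0 with V > 0: 1.01 - 0.0291P = 0, so P* = 1.01/0.0291 = 34.7.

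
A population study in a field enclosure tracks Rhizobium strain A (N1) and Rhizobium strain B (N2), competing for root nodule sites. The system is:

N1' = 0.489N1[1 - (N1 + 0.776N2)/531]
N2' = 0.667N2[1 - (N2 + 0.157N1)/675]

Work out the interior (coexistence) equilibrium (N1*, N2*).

Setting both brackets to zero gives the nullclines N1 + 0.776N2 = 531 and 0.157N1 + N2 = 675.
Substituting N2 = 675 - 0.157N1 into the first: N1(1 - 0.776·0.157) = 531 - 0.776·675.
So N1* = 7.2/0.878 = 8.2, and then N2* = 675 - 0.157·8.2 = 674.

N1* ≈ 8.2, N2* ≈ 674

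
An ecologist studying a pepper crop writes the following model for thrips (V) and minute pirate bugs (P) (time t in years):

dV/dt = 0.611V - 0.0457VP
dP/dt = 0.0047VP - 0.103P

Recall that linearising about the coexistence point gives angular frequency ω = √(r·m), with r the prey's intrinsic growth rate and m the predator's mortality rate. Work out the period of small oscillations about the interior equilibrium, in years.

Here r = 0.611 and m = 0.103, so r·m = 0.0629.
ω = √0.0629 = 0.251 per year, hence T = 2π/ω ≈ 25 years.

T ≈ 25 years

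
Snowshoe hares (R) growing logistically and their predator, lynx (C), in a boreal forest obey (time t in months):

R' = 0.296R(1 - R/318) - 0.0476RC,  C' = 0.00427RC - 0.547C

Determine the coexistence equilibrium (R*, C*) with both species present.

R* ≈ 128, C* ≈ 3.71

From dC/dt = 0 with C > 0: 0.00427R* = 0.547, so R* = 128.
Substitute into dR/dt = 0: 0.296(1 - 128/318) = 0.0476C*.
The bracket is 0.597, giving C* = 0.177/0.0476 = 3.71.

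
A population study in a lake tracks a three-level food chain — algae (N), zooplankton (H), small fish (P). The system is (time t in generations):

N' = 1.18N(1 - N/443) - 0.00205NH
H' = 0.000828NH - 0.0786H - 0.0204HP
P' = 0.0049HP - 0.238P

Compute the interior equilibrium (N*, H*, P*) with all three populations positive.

N* ≈ 406, H* ≈ 48.6, P* ≈ 12.6

From dP/dt = 0: 0.0049H* = 0.238, so H* = 48.6.
From dN/dt = 0: 1.18(1 - N*/443) = 0.00205·48.6, giving N* = 443·(1 - 0.0844) = 406.
From dH/dt = 0: 0.000828·406 - 0.0786 = 0.0204P*, so P* = 0.257/0.0204 = 12.6.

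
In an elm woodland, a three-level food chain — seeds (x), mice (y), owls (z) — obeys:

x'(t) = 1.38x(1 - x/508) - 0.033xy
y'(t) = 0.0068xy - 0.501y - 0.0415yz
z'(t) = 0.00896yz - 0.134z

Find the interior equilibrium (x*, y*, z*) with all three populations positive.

x* ≈ 326, y* ≈ 15, z* ≈ 41.4

From dz/dt = 0: 0.00896y* = 0.134, so y* = 15.
From dx/dt = 0: 1.38(1 - x*/508) = 0.033·15, giving x* = 508·(1 - 0.358) = 326.
From dy/dt = 0: 0.0068·326 - 0.501 = 0.0415z*, so z* = 1.72/0.0415 = 41.4.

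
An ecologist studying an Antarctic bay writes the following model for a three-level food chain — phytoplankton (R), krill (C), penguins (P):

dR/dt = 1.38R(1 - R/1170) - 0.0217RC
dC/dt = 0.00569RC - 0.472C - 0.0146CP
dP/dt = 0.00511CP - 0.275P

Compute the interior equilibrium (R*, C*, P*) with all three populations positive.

R* ≈ 180, C* ≈ 53.8, P* ≈ 37.8

From dP/dt = 0: 0.00511C* = 0.275, so C* = 53.8.
From dR/dt = 0: 1.38(1 - R*/1170) = 0.0217·53.8, giving R* = 1170·(1 - 0.846) = 180.
From dC/dt = 0: 0.00569·180 - 0.472 = 0.0146P*, so P* = 0.552/0.0146 = 37.8.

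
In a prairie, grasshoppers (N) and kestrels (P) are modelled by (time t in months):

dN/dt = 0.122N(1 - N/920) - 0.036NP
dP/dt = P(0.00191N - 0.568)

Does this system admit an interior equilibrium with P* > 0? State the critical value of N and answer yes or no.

Threshold N = 297; K > 297, so yes, the predator persists.

The predator equation gives dP/dt > 0 only when N > 0.568/0.00191 = 297.
Without the predator, N → K = 920. Since 920 > 297, the predator can invade and persist.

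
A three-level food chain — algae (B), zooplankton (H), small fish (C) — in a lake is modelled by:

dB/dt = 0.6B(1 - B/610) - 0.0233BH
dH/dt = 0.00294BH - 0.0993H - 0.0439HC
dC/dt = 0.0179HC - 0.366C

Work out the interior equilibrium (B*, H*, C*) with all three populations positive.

B* ≈ 126, H* ≈ 20.4, C* ≈ 6.15

From dC/dt = 0: 0.0179H* = 0.366, so H* = 20.4.
From dB/dt = 0: 0.6(1 - B*/610) = 0.0233·20.4, giving B* = 610·(1 - 0.794) = 126.
From dH/dt = 0: 0.00294·126 - 0.0993 = 0.0439C*, so C* = 0.27/0.0439 = 6.15.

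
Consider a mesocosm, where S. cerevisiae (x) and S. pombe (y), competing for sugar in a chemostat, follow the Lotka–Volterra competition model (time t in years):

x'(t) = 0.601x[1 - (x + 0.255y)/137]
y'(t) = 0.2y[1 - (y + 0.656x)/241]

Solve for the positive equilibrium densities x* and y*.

x* ≈ 90.7, y* ≈ 181

Setting both brackets to zero gives the nullclines x + 0.255y = 137 and 0.656x + y = 241.
Substituting y = 241 - 0.656x into the first: x(1 - 0.255·0.656) = 137 - 0.255·241.
So x* = 75.5/0.833 = 90.7, and then y* = 241 - 0.656·90.7 = 181.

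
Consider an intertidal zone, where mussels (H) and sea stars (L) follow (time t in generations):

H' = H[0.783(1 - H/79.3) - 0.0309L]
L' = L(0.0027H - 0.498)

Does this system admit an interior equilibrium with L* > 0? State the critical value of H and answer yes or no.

Threshold H = 184; K < 184, so no, the predator goes extinct.

The predator equation gives dL/dt > 0 only when H > 0.498/0.0027 = 184.
Without the predator, H → K = 79.3. Since 79.3 < 184, the predator cannot invade.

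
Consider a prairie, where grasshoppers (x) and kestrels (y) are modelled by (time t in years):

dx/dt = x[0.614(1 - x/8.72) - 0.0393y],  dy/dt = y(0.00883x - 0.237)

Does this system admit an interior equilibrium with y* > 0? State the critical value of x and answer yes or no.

The predator equation gives dy/dt > 0 only when x > 0.237/0.00883 = 26.8.
Without the predator, x → K = 8.72. Since 8.72 < 26.8, the predator cannot invade.

Threshold x = 26.8; K < 26.8, so no, the predator goes extinct.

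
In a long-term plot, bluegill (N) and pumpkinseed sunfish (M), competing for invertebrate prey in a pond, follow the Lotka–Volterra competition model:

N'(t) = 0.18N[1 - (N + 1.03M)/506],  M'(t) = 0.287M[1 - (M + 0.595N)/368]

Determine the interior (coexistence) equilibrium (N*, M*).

N* ≈ 328, M* ≈ 173

Setting both brackets to zero gives the nullclines N + 1.03M = 506 and 0.595N + M = 368.
Substituting M = 368 - 0.595N into the first: N(1 - 1.03·0.595) = 506 - 1.03·368.
So N* = 127/0.387 = 328, and then M* = 368 - 0.595·328 = 173.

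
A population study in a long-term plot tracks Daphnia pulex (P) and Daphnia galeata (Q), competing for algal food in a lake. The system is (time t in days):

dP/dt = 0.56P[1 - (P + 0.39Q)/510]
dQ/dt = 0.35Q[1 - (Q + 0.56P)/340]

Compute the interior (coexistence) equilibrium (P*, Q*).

P* ≈ 483, Q* ≈ 69.6

Setting both brackets to zero gives the nullclines P + 0.39Q = 510 and 0.56P + Q = 340.
Substituting Q = 340 - 0.56P into the first: P(1 - 0.39·0.56) = 510 - 0.39·340.
So P* = 377/0.782 = 483, and then Q* = 340 - 0.56·483 = 69.6.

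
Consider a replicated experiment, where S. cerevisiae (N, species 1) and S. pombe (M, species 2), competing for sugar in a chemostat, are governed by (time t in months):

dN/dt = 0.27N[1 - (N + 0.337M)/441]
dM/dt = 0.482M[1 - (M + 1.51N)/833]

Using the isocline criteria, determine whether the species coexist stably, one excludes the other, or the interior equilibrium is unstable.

stable coexistence

Compare the nullcline intercepts: K1/α12 = 441/0.337 = 1310 > K2 = 833; K2/α21 = 833/1.51 = 552 > K1 = 441.
Since both inequalities hold, each species can invade when rare, so the interior equilibrium is stable.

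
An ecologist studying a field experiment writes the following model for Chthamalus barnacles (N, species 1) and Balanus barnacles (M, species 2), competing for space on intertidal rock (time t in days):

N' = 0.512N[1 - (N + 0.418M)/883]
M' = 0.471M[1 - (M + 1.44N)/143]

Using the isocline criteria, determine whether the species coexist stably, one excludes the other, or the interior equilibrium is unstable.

Compare the nullcline intercepts: K1/α12 = 883/0.418 = 2110 > K2 = 143; K2/α21 = 143/1.44 = 99.3 < K1 = 883.
Since the inequalities point opposite ways, species 1 can invade but species 2 cannot.

species 1 excludes species 2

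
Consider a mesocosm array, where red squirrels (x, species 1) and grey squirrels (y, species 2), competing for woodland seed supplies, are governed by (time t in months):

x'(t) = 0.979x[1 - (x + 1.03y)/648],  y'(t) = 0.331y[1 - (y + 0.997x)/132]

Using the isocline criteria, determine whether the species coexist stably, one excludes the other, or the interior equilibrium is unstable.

species 1 excludes species 2

Compare the nullcline intercepts: K1/α12 = 648/1.03 = 629 > K2 = 132; K2/α21 = 132/0.997 = 132 < K1 = 648.
Since the inequalities point opposite ways, species 1 can invade but species 2 cannot.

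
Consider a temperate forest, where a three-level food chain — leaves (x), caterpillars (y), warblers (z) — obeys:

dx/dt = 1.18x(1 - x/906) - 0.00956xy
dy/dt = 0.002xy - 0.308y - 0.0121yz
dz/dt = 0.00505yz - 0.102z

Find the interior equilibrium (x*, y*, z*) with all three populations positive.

x* ≈ 758, y* ≈ 20.2, z* ≈ 99.8

From dz/dt = 0: 0.00505y* = 0.102, so y* = 20.2.
From dx/dt = 0: 1.18(1 - x*/906) = 0.00956·20.2, giving x* = 906·(1 - 0.164) = 758.
From dy/dt = 0: 0.002·758 - 0.308 = 0.0121z*, so z* = 1.21/0.0121 = 99.8.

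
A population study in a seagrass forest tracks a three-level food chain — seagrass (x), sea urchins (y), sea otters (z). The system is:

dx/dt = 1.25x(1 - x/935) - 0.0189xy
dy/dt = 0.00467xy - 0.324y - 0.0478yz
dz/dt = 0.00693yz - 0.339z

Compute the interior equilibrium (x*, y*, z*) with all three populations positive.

x* ≈ 243, y* ≈ 48.9, z* ≈ 17

From dz/dt = 0: 0.00693y* = 0.339, so y* = 48.9.
From dx/dt = 0: 1.25(1 - x*/935) = 0.0189·48.9, giving x* = 935·(1 - 0.74) = 243.
From dy/dt = 0: 0.00467·243 - 0.324 = 0.0478z*, so z* = 0.813/0.0478 = 17.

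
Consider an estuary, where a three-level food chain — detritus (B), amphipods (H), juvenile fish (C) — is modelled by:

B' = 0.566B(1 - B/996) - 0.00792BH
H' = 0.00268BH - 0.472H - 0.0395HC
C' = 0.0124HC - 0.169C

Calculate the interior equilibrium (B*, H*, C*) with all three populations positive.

From dC/dt = 0: 0.0124H* = 0.169, so H* = 13.6.
From dB/dt = 0: 0.566(1 - B*/996) = 0.00792·13.6, giving B* = 996·(1 - 0.191) = 806.
From dH/dt = 0: 0.00268·806 - 0.472 = 0.0395C*, so C* = 1.69/0.0395 = 42.7.

B* ≈ 806, H* ≈ 13.6, C* ≈ 42.7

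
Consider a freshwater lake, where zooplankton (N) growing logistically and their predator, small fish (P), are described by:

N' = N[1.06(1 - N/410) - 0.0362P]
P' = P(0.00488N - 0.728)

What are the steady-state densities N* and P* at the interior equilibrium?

N* ≈ 149, P* ≈ 18.6

From dP/dt = 0 with P > 0: 0.00488N* = 0.728, so N* = 149.
Substitute into dN/dt = 0: 1.06(1 - 149/410) = 0.0362P*.
The bracket is 0.636, giving P* = 0.674/0.0362 = 18.6.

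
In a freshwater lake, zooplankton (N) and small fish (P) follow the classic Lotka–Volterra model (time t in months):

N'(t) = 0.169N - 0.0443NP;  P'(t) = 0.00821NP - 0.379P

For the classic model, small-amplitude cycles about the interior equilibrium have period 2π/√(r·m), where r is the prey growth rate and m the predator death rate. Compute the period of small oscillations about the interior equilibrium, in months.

Here r = 0.169 and m = 0.379, so r·m = 0.0641.
ω = √0.0641 = 0.253 per month, hence T = 2π/ω ≈ 24.8 months.

T ≈ 24.8 months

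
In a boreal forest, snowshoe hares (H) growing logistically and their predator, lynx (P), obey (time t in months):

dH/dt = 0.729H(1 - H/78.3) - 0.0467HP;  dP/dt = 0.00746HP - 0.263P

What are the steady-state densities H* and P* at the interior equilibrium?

From dP/dt = 0 with P > 0: 0.00746H* = 0.263, so H* = 35.3.
Substitute into dH/dt = 0: 0.729(1 - 35.3/78.3) = 0.0467P*.
The bracket is 0.55, giving P* = 0.401/0.0467 = 8.58.

H* ≈ 35.3, P* ≈ 8.58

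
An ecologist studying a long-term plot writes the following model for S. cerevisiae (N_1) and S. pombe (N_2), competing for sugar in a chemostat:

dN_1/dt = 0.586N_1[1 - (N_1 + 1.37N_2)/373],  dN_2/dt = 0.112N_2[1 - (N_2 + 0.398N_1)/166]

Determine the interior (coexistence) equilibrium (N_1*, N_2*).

N_1* ≈ 320, N_2* ≈ 38.6

Setting both brackets to zero gives the nullclines N_1 + 1.37N_2 = 373 and 0.398N_1 + N_2 = 166.
Substituting N_2 = 166 - 0.398N_1 into the first: N_1(1 - 1.37·0.398) = 373 - 1.37·166.
So N_1* = 146/0.455 = 320, and then N_2* = 166 - 0.398·320 = 38.6.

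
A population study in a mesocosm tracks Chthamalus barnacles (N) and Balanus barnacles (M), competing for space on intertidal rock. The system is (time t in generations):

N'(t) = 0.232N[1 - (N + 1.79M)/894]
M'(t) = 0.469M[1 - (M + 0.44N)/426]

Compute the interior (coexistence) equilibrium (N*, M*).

Setting both brackets to zero gives the nullclines N + 1.79M = 894 and 0.44N + M = 426.
Substituting M = 426 - 0.44N into the first: N(1 - 1.79·0.44) = 894 - 1.79·426.
So N* = 131/0.212 = 619, and then M* = 426 - 0.44·619 = 154.

N* ≈ 619, M* ≈ 154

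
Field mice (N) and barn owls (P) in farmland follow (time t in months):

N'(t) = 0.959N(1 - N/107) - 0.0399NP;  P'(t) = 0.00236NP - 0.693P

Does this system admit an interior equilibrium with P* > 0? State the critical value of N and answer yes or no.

The predator equation gives dP/dt > 0 only when N > 0.693/0.00236 = 294.
Without the predator, N → K = 107. Since 107 < 294, the predator cannot invade.

Threshold N = 294; K < 294, so no, the predator goes extinct.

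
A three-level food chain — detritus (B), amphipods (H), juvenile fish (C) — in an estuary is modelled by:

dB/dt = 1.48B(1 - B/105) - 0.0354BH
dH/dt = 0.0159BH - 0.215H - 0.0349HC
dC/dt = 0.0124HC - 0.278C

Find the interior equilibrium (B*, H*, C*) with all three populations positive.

From dC/dt = 0: 0.0124H* = 0.278, so H* = 22.4.
From dB/dt = 0: 1.48(1 - B*/105) = 0.0354·22.4, giving B* = 105·(1 - 0.536) = 48.7.
From dH/dt = 0: 0.0159·48.7 - 0.215 = 0.0349C*, so C* = 0.559/0.0349 = 16.

B* ≈ 48.7, H* ≈ 22.4, C* ≈ 16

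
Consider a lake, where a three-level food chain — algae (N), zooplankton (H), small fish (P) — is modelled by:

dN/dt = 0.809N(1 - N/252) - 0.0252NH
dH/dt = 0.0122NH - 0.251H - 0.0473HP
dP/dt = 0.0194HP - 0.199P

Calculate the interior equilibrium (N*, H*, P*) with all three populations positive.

From dP/dt = 0: 0.0194H* = 0.199, so H* = 10.3.
From dN/dt = 0: 0.809(1 - N*/252) = 0.0252·10.3, giving N* = 252·(1 - 0.32) = 171.
From dH/dt = 0: 0.0122·171 - 0.251 = 0.0473P*, so P* = 1.84/0.0473 = 38.9.

N* ≈ 171, H* ≈ 10.3, P* ≈ 38.9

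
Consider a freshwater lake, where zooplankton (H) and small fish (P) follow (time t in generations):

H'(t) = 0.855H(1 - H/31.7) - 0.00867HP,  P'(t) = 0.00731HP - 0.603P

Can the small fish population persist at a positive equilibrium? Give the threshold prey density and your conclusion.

The predator equation gives dP/dt > 0 only when H > 0.603/0.00731 = 82.5.
Without the predator, H → K = 31.7. Since 31.7 < 82.5, the predator cannot invade.

Threshold H = 82.5; K < 82.5, so no, the predator goes extinct.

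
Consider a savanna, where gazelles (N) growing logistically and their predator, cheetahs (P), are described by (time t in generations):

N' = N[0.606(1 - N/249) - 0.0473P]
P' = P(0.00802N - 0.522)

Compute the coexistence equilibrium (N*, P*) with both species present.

N* ≈ 65.1, P* ≈ 9.46

From dP/dt = 0 with P > 0: 0.00802N* = 0.522, so N* = 65.1.
Substitute into dN/dt = 0: 0.606(1 - 65.1/249) = 0.0473P*.
The bracket is 0.739, giving P* = 0.448/0.0473 = 9.46.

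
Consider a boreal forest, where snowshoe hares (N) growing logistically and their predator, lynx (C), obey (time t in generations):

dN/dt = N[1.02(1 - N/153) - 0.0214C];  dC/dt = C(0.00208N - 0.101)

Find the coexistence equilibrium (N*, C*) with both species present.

From dC/dt = 0 with C > 0: 0.00208N* = 0.101, so N* = 48.6.
Substitute into dN/dt = 0: 1.02(1 - 48.6/153) = 0.0214C*.
The bracket is 0.683, giving C* = 0.696/0.0214 = 32.5.

N* ≈ 48.6, C* ≈ 32.5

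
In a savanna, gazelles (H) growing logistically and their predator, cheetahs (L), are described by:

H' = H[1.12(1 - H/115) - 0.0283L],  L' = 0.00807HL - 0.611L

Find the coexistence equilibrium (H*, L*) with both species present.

H* ≈ 75.7, L* ≈ 13.5

From dL/dt = 0 with L > 0: 0.00807H* = 0.611, so H* = 75.7.
Substitute into dH/dt = 0: 1.12(1 - 75.7/115) = 0.0283L*.
The bracket is 0.342, giving L* = 0.383/0.0283 = 13.5.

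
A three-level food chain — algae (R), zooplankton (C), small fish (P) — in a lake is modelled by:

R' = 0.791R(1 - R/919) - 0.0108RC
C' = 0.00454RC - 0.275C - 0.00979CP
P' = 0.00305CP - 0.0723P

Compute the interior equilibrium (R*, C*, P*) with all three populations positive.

R* ≈ 622, C* ≈ 23.7, P* ≈ 260

From dP/dt = 0: 0.00305C* = 0.0723, so C* = 23.7.
From dR/dt = 0: 0.791(1 - R*/919) = 0.0108·23.7, giving R* = 919·(1 - 0.324) = 622.
From dC/dt = 0: 0.00454·622 - 0.275 = 0.00979P*, so P* = 2.55/0.00979 = 260.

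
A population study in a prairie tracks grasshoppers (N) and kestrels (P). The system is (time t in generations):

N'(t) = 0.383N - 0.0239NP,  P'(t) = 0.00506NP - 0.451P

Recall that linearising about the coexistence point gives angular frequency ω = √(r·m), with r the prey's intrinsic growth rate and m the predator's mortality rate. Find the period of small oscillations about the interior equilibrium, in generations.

T ≈ 15.1 generations

Here r = 0.383 and m = 0.451, so r·m = 0.173.
ω = √0.173 = 0.416 per generation, hence T = 2π/ω ≈ 15.1 generations.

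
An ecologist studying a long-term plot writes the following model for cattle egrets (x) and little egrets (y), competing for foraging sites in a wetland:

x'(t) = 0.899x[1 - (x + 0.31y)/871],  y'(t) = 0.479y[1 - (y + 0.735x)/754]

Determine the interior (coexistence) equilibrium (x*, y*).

Setting both brackets to zero gives the nullclines x + 0.31y = 871 and 0.735x + y = 754.
Substituting y = 754 - 0.735x into the first: x(1 - 0.31·0.735) = 871 - 0.31·754.
So x* = 637/0.772 = 825, and then y* = 754 - 0.735·825 = 147.

x* ≈ 825, y* ≈ 147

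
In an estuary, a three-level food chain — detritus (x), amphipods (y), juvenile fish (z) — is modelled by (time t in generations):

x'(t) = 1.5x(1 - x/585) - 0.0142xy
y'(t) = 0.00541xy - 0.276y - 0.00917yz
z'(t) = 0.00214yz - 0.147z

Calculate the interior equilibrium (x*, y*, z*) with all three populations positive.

x* ≈ 205, y* ≈ 68.7, z* ≈ 90.6

From dz/dt = 0: 0.00214y* = 0.147, so y* = 68.7.
From dx/dt = 0: 1.5(1 - x*/585) = 0.0142·68.7, giving x* = 585·(1 - 0.65) = 205.
From dy/dt = 0: 0.00541·205 - 0.276 = 0.00917z*, so z* = 0.831/0.00917 = 90.6.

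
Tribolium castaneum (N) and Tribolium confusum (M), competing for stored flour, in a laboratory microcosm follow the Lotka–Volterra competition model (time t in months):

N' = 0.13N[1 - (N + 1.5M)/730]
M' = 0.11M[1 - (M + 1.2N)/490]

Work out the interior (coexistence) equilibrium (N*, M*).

Setting both brackets to zero gives the nullclines N + 1.5M = 730 and 1.2N + M = 490.
Substituting M = 490 - 1.2N into the first: N(1 - 1.5·1.2) = 730 - 1.5·490.
So N* = -5/-0.8 = 6.25, and then M* = 490 - 1.2·6.25 = 483.

N* ≈ 6.25, M* ≈ 483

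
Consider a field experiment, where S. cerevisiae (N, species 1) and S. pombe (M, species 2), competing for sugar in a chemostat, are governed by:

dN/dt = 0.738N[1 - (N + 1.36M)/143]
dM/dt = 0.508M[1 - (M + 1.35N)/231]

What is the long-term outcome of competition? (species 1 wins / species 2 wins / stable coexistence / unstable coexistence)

Compare the nullcline intercepts: K1/α12 = 143/1.36 = 105 < K2 = 231; K2/α21 = 231/1.35 = 171 > K1 = 143.
Since the inequalities point opposite ways, species 2 can invade but species 1 cannot.

species 2 excludes species 1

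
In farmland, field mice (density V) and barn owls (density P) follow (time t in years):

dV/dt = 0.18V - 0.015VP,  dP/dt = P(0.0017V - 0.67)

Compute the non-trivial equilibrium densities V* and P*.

Set dP/dt = 0 with P > 0: 0.0017V - 0.67 = 0, so V* = 0.67/0.0017 = 394.
Set dV/dt = 0 with V > 0: 0.18 - 0.015P = 0, so P* = 0.18/0.015 = 12.

V* ≈ 394, P* ≈ 12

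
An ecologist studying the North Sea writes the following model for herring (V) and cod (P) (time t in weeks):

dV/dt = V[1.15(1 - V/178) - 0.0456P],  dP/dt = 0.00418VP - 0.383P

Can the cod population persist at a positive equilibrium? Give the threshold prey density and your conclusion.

Threshold V = 91.6; K > 91.6, so yes, the predator persists.

The predator equation gives dP/dt > 0 only when V > 0.383/0.00418 = 91.6.
Without the predator, V → K = 178. Since 178 > 91.6, the predator can invade and persist.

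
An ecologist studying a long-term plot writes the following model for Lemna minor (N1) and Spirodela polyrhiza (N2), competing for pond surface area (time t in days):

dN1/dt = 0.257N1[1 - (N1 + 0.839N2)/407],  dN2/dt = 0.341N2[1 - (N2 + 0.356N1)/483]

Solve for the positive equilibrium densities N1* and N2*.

N1* ≈ 2.51, N2* ≈ 482

Setting both brackets to zero gives the nullclines N1 + 0.839N2 = 407 and 0.356N1 + N2 = 483.
Substituting N2 = 483 - 0.356N1 into the first: N1(1 - 0.839·0.356) = 407 - 0.839·483.
So N1* = 1.76/0.701 = 2.51, and then N2* = 483 - 0.356·2.51 = 482.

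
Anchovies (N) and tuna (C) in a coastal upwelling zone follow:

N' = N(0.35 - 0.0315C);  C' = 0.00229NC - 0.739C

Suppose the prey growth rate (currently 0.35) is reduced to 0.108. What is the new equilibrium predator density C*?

At the interior fixed point, setting dN/dt = 0 with N > 0 fixes C* = (prey growth rate)/(NC coefficient) — independent of the other coefficients.
With the change, C* = 0.108/0.0315 = 3.43; it falls from 11.1.

C* ≈ 3.43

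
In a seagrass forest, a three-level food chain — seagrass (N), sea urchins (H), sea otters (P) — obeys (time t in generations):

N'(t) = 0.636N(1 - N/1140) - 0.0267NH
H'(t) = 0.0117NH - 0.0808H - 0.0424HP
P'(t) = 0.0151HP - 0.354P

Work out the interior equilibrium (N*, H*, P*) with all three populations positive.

From dP/dt = 0: 0.0151H* = 0.354, so H* = 23.4.
From dN/dt = 0: 0.636(1 - N*/1140) = 0.0267·23.4, giving N* = 1140·(1 - 0.984) = 18.
From dH/dt = 0: 0.0117·18 - 0.0808 = 0.0424P*, so P* = 0.13/0.0424 = 3.07.

N* ≈ 18, H* ≈ 23.4, P* ≈ 3.07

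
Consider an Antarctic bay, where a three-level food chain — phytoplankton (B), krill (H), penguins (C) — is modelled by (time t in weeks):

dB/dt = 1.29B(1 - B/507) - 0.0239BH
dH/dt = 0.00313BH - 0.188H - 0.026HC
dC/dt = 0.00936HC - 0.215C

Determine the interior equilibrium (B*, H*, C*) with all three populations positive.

From dC/dt = 0: 0.00936H* = 0.215, so H* = 23.
From dB/dt = 0: 1.29(1 - B*/507) = 0.0239·23, giving B* = 507·(1 - 0.426) = 291.
From dH/dt = 0: 0.00313·291 - 0.188 = 0.026C*, so C* = 0.724/0.026 = 27.8.

B* ≈ 291, H* ≈ 23, C* ≈ 27.8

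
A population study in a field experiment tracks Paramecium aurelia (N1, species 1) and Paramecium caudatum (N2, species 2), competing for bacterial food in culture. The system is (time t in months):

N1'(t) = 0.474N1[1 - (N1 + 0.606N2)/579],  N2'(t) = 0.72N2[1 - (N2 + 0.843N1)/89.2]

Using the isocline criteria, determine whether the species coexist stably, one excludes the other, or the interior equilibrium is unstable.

Compare the nullcline intercepts: K1/α12 = 579/0.606 = 955 > K2 = 89.2; K2/α21 = 89.2/0.843 = 106 < K1 = 579.
Since the inequalities point opposite ways, species 1 can invade but species 2 cannot.

species 1 excludes species 2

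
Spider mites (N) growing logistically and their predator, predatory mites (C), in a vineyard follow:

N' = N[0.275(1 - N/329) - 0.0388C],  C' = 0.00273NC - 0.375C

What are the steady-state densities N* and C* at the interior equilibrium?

From dC/dt = 0 with C > 0: 0.00273N* = 0.375, so N* = 137.
Substitute into dN/dt = 0: 0.275(1 - 137/329) = 0.0388C*.
The bracket is 0.582, giving C* = 0.16/0.0388 = 4.13.

N* ≈ 137, C* ≈ 4.13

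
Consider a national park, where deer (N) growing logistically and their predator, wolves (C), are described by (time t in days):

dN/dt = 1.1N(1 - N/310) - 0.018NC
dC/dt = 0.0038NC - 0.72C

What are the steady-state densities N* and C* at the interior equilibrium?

N* ≈ 189, C* ≈ 23.8

From dC/dt = 0 with C > 0: 0.0038N* = 0.72, so N* = 189.
Substitute into dN/dt = 0: 1.1(1 - 189/310) = 0.018C*.
The bracket is 0.389, giving C* = 0.428/0.018 = 23.8.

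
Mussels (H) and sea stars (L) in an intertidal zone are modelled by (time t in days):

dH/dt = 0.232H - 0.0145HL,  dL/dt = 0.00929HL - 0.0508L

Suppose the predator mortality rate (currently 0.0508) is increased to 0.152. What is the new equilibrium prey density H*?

H* ≈ 16.4

At the interior fixed point, setting dL/dt = 0 with L > 0 fixes H* = (predator death rate)/(HL coefficient) — independent of the other coefficients.
With the change, H* = 0.152/0.00929 = 16.4; it rises from 5.47.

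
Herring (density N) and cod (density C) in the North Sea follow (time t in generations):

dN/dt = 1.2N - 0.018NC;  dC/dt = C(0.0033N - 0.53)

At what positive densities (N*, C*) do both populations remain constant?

N* ≈ 161, C* ≈ 66.7

Set dC/dt = 0 with C > 0: 0.0033N - 0.53 = 0, so N* = 0.53/0.0033 = 161.
Set dN/dt = 0 with N > 0: 1.2 - 0.018C = 0, so C* = 1.2/0.018 = 66.7.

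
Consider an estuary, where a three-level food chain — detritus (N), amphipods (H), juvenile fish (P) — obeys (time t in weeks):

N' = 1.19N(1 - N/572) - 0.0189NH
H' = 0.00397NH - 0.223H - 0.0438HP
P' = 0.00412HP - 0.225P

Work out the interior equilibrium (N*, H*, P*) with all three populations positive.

From dP/dt = 0: 0.00412H* = 0.225, so H* = 54.6.
From dN/dt = 0: 1.19(1 - N*/572) = 0.0189·54.6, giving N* = 572·(1 - 0.867) = 75.9.
From dH/dt = 0: 0.00397·75.9 - 0.223 = 0.0438P*, so P* = 0.0782/0.0438 = 1.79.

N* ≈ 75.9, H* ≈ 54.6, P* ≈ 1.79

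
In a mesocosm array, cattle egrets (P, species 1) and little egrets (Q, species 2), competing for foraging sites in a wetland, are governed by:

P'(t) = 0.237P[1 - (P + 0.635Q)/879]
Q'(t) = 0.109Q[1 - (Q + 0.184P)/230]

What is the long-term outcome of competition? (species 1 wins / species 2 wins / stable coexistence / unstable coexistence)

Compare the nullcline intercepts: K1/α12 = 879/0.635 = 1380 > K2 = 230; K2/α21 = 230/0.184 = 1250 > K1 = 879.
Since both inequalities hold, each species can invade when rare, so the interior equilibrium is stable.

stable coexistence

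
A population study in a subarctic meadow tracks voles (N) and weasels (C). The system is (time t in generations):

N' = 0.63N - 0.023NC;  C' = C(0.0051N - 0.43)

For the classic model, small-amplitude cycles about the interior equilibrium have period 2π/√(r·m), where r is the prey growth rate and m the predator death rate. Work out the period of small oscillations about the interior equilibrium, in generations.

T ≈ 12.1 generations

Here r = 0.63 and m = 0.43, so r·m = 0.271.
ω = √0.271 = 0.52 per generation, hence T = 2π/ω ≈ 12.1 generations.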